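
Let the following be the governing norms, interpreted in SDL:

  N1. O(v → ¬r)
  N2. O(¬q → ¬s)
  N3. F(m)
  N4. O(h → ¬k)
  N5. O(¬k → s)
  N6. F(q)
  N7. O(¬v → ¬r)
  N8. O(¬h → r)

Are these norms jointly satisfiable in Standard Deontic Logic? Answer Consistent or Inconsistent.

Inconsistent

Premises 1 and 7 are O(v → ¬r) and O(¬v → ¬r); every ideal world satisfies v or ¬v, so in either case ¬r holds — hence O(¬r).
Premise 8 is O(¬h → r); contrapositively O(¬r → h). Since O(¬r) holds, K gives O(h).
From O(h) and premise 4, O(h → ¬k), we obtain O(¬k).
Premise 5 is O(¬k → s); since O(¬k), deontic closure gives O(s).
The contrapositive of premise 2 (O(¬q → ¬s)) is O(s → q), and O(s) is already established, so O(q).
However, F(q) at premise 6 amounts to O(¬q).
We now have both O(q) and O(¬q) — q is simultaneously obligatory and forbidden, violating the D-axiom.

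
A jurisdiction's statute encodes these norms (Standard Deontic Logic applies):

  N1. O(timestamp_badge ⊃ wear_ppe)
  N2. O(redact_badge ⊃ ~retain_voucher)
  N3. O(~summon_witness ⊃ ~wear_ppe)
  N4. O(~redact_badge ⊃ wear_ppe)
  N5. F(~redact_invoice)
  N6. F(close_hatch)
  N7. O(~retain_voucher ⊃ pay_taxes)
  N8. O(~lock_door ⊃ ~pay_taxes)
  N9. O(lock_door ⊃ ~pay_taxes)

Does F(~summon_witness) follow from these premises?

Yes

By case analysis on ~lock_door: premise 8 gives O(~lock_door ⊃ ~pay_taxes) and premise 9 gives O(lock_door ⊃ ~pay_taxes), so O(~pay_taxes) either way.
Premise 7 is O(~retain_voucher ⊃ pay_taxes); contrapositively O(~pay_taxes ⊃ retain_voucher). Since O(~pay_taxes) holds, K gives O(retain_voucher).
Premise 2, O(redact_badge ⊃ ~retain_voucher), contraposes to O(retain_voucher ⊃ ~redact_badge); with O(retain_voucher) we get O(~redact_badge).
Premise 4 is O(~redact_badge ⊃ wear_ppe); since O(~redact_badge), deontic closure gives O(wear_ppe).
The contrapositive of premise 3 (O(~summon_witness ⊃ ~wear_ppe)) is O(wear_ppe ⊃ summon_witness), and O(wear_ppe) is already established, so O(summon_witness).
Premises 1, 5, 6 do not contribute to this derivation.
So O(summon_witness) holds, i.e. F(~summon_witness). The claim follows.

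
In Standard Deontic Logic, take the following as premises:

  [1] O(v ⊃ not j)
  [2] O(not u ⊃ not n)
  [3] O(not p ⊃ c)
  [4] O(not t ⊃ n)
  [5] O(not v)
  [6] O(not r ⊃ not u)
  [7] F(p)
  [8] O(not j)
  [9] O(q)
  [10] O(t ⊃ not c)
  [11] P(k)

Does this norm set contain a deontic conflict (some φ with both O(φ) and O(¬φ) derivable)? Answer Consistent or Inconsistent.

Premise 1 is O(v ⊃ not j); even if O(not j) held, inferring O(v) would be affirming the consequent — invalid.
So O(v) is not derivable, and the apparent clash with O(not v) does not arise.
A world satisfying every obligation exists (e.g. c=true, j=false, k=false, n=true, p=false, q=true, r=true, t=false, u=true, v=false); no atom is both obligatory and forbidden, so the set is consistent.

Consistent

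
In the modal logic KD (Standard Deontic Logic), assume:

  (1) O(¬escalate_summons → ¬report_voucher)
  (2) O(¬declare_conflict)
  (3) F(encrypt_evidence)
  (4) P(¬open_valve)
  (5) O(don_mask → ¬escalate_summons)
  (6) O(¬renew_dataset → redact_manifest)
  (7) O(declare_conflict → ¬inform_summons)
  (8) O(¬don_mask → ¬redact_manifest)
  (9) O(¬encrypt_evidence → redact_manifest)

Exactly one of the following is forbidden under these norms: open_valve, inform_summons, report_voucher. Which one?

F(encrypt_evidence) at premise 3 means O(¬encrypt_evidence).
From O(¬encrypt_evidence) and premise 9, O(¬encrypt_evidence → redact_manifest), we obtain O(redact_manifest).
Premise 8 is O(¬don_mask → ¬redact_manifest); contrapositively O(redact_manifest → don_mask). Since O(redact_manifest) holds, K gives O(don_mask).
Applying K to premise 5 (O(don_mask → ¬escalate_summons)) and O(don_mask) yields O(¬escalate_summons).
With premise 1, O(¬escalate_summons → ¬report_voucher), the K-axiom yields O(¬report_voucher).
So O(¬report_voucher) holds, i.e. report_voucher is forbidden. None of the other listed options is forbidden under the premises.

report_voucher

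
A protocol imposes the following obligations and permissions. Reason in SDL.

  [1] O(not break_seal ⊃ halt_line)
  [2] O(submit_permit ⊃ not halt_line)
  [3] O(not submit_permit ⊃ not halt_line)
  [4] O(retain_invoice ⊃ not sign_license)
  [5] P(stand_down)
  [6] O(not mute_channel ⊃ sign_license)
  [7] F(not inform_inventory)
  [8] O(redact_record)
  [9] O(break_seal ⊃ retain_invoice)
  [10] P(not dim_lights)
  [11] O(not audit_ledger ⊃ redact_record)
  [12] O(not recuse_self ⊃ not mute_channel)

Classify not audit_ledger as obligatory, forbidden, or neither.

Premise 11 is O(not audit_ledger ⊃ redact_record); even if O(redact_record) held, inferring O(not audit_ledger) would be affirming the consequent — invalid.
No premise or chain of K-axiom applications forces O(not audit_ledger), and none forces O(audit_ledger). So not audit_ledger is neither obligatory nor forbidden under these norms.

Neither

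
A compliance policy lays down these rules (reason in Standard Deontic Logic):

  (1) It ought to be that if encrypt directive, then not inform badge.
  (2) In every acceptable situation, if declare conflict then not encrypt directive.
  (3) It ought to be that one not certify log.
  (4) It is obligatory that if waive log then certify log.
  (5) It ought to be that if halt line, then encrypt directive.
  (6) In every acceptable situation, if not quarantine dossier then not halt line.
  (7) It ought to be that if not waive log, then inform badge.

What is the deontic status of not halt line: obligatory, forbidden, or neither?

Premise 3 gives O(¬certify_log).
Premise 4, O(waive_log → certify_log), contraposes to O(¬certify_log → ¬waive_log); with O(¬certify_log) we get O(¬waive_log).
From O(¬waive_log) and premise 7, O(¬waive_log → inform_badge), we obtain O(inform_badge).
Premise 1, O(encrypt_directive → ¬inform_badge), contraposes to O(inform_badge → ¬encrypt_directive); with O(inform_badge) we get O(¬encrypt_directive).
Premise 5 is O(halt_line → encrypt_directive); contrapositively O(¬encrypt_directive → ¬halt_line). Since O(¬encrypt_directive) holds, K gives O(¬halt_line).
Premises 2, 6 do not contribute to this derivation.
Hence ¬halt_line is obligatory.

Obligatory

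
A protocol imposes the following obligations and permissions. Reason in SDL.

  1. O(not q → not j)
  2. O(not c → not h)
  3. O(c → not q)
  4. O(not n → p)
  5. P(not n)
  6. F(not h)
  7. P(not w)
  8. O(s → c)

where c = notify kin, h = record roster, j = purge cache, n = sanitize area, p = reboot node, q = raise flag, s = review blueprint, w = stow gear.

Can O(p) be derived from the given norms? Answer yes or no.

Premise 4 is O(not n → p), but O(not n) is not derivable from the premises (the permission P(not n) asserts only not O(n), not O(not n)), so it does not yield O(p).
No other premise forces O(p). An ideal world satisfying every premise can still have p false, so O(p) is not derivable.

No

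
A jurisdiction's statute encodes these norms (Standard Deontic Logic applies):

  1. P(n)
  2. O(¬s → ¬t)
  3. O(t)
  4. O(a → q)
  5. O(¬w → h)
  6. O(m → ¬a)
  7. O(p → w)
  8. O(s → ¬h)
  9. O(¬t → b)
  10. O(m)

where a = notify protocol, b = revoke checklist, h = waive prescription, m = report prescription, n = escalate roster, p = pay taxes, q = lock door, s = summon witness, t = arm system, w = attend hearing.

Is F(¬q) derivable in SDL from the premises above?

No

Premise 4 is O(a → q), but O(a) is not derivable from the premises, so it does not yield O(q).
No other premise forces O(q). An ideal world satisfying every premise can still have ¬q true, so F(¬q) is not derivable.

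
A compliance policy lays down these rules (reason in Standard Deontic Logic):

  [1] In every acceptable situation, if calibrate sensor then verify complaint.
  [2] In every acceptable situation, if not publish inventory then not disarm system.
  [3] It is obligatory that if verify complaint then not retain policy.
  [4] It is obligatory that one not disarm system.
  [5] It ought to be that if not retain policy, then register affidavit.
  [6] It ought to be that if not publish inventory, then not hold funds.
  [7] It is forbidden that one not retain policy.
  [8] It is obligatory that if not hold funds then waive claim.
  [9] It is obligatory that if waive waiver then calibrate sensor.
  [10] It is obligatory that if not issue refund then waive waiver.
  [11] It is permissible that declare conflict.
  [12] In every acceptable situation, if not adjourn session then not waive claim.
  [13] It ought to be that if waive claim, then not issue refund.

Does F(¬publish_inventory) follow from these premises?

Yes

F(¬retain_policy) at premise 7 means O(retain_policy).
The contrapositive of premise 3 (O(verify_complaint → ¬retain_policy)) is O(retain_policy → ¬verify_complaint), and O(retain_policy) is already established, so O(¬verify_complaint).
Premise 1, O(calibrate_sensor → verify_complaint), contraposes to O(¬verify_complaint → ¬calibrate_sensor); with O(¬verify_complaint) we get O(¬calibrate_sensor).
The contrapositive of premise 9 (O(waive_waiver → calibrate_sensor)) is O(¬calibrate_sensor → ¬waive_waiver), and O(¬calibrate_sensor) is already established, so O(¬waive_waiver).
Premise 10, O(¬issue_refund → waive_waiver), contraposes to O(¬waive_waiver → issue_refund); with O(¬waive_waiver) we get O(issue_refund).
Premise 13, O(waive_claim → ¬issue_refund), contraposes to O(issue_refund → ¬waive_claim); with O(issue_refund) we get O(¬waive_claim).
Premise 8, O(¬hold_funds → waive_claim), contraposes to O(¬waive_claim → hold_funds); with O(¬waive_claim) we get O(hold_funds).
The contrapositive of premise 6 (O(¬publish_inventory → ¬hold_funds)) is O(hold_funds → publish_inventory), and O(hold_funds) is already established, so O(publish_inventory).
Premises 2, 4, 5, 11, 12 do not contribute to this derivation.
So O(publish_inventory) holds, i.e. F(¬publish_inventory). The claim follows.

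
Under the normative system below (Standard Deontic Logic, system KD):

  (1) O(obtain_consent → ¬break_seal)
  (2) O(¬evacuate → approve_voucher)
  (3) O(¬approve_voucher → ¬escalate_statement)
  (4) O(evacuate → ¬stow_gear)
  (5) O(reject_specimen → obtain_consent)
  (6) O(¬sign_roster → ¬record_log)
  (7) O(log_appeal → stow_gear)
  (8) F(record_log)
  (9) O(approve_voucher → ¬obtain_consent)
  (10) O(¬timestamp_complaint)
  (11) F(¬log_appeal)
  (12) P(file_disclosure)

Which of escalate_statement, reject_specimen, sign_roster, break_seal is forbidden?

reject_specimen

Premise 11 is F(¬log_appeal), i.e. O(log_appeal).
From O(log_appeal) and premise 7, O(log_appeal → stow_gear), we obtain O(stow_gear).
Premise 4 is O(evacuate → ¬stow_gear); contrapositively O(stow_gear → ¬evacuate). Since O(stow_gear) holds, K gives O(¬evacuate).
Premise 2 is O(¬evacuate → approve_voucher); since O(¬evacuate), deontic closure gives O(approve_voucher).
With premise 9, O(approve_voucher → ¬obtain_consent), the K-axiom yields O(¬obtain_consent).
Premise 5, O(reject_specimen → obtain_consent), contraposes to O(¬obtain_consent → ¬reject_specimen); with O(¬obtain_consent) we get O(¬reject_specimen).
So O(¬reject_specimen) holds, i.e. reject_specimen is forbidden. None of the other listed options is forbidden under the premises.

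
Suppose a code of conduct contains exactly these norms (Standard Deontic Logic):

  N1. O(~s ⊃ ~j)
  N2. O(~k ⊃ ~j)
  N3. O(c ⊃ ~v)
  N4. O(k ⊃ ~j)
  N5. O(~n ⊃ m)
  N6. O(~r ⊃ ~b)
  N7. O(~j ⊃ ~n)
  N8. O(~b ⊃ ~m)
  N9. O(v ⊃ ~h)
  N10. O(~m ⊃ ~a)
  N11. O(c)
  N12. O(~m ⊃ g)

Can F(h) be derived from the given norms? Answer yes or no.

No

Premise 9 is O(v ⊃ ~h), but O(v) is not derivable from the premises, so it does not yield O(~h).
No other premise forces O(~h). An ideal world satisfying every premise can still have h true, so F(h) is not derivable.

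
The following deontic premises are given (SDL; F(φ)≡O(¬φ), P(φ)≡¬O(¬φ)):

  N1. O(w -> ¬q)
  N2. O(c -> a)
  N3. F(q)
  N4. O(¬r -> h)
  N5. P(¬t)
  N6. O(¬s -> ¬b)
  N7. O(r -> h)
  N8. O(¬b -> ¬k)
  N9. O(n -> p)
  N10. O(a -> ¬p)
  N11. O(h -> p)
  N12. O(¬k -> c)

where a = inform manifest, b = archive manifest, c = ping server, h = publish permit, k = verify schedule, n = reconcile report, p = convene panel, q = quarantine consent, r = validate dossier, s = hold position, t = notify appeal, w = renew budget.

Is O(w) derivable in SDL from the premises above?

No

Premise 1 is O(w -> ¬q); even if O(¬q) held, inferring O(w) would be affirming the consequent — invalid.
No other premise forces O(w). An ideal world satisfying every premise can still have w false, so O(w) is not derivable.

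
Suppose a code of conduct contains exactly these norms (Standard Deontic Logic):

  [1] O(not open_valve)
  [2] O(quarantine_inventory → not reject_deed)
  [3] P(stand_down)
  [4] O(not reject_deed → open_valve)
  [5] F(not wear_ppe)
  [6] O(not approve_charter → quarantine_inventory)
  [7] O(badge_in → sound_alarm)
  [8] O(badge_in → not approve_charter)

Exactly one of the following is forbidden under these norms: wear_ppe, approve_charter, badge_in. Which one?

From premise 1 we have O(not open_valve).
Premise 4, O(not reject_deed → open_valve), contraposes to O(not open_valve → reject_deed); with O(not open_valve) we get O(reject_deed).
Premise 2 is O(quarantine_inventory → not reject_deed); contrapositively O(reject_deed → not quarantine_inventory). Since O(reject_deed) holds, K gives O(not quarantine_inventory).
Premise 6, O(not approve_charter → quarantine_inventory), contraposes to O(not quarantine_inventory → approve_charter); with O(not quarantine_inventory) we get O(approve_charter).
Premise 8, O(badge_in → not approve_charter), contraposes to O(approve_charter → not badge_in); with O(approve_charter) we get O(not badge_in).
So O(not badge_in) holds, i.e. badge_in is forbidden. None of the other listed options is forbidden under the premises.

badge_in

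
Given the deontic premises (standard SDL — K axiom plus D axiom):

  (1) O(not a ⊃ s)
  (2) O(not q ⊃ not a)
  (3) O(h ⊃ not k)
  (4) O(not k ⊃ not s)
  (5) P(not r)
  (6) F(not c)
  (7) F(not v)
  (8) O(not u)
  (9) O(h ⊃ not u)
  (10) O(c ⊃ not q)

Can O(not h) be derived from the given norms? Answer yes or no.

Premise 6, F(not c), is equivalent to O(c).
Premise 10 is O(c ⊃ not q); since O(c), deontic closure gives O(not q).
With premise 2, O(not q ⊃ not a), the K-axiom yields O(not a).
Premise 1 is O(not a ⊃ s); since O(not a), deontic closure gives O(s).
The contrapositive of premise 4 (O(not k ⊃ not s)) is O(s ⊃ k), and O(s) is already established, so O(k).
Premise 3, O(h ⊃ not k), contraposes to O(k ⊃ not h); with O(k) we get O(not h).
Premises 5, 7, 8, 9 do not contribute to this derivation.
So O(not h) follows.

Yes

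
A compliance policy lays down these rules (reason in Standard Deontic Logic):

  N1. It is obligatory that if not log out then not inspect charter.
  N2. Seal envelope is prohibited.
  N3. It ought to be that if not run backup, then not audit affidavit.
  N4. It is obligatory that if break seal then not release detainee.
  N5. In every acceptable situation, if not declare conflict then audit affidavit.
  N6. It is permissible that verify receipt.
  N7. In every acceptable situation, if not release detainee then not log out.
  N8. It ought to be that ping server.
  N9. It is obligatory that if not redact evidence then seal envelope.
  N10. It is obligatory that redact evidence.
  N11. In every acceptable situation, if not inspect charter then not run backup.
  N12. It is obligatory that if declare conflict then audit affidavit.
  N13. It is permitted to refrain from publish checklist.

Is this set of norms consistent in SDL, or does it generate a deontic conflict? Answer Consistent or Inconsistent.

Premise 9 is O(¬redact_evidence → seal_envelope), but O(¬redact_evidence) is not derivable from the premises, so it does not yield O(seal_envelope).
So O(seal_envelope) is not derivable, and the apparent clash with O(¬seal_envelope) does not arise.
A world satisfying every obligation exists (e.g. audit_affidavit=true, break_seal=false, declare_conflict=false, inspect_charter=true, log_out=true, ping_server=true, publish_checklist=false, redact_evidence=true, release_detainee=true, run_backup=true, seal_envelope=false, verify_receipt=false); no atom is both obligatory and forbidden, so the set is consistent.

Consistent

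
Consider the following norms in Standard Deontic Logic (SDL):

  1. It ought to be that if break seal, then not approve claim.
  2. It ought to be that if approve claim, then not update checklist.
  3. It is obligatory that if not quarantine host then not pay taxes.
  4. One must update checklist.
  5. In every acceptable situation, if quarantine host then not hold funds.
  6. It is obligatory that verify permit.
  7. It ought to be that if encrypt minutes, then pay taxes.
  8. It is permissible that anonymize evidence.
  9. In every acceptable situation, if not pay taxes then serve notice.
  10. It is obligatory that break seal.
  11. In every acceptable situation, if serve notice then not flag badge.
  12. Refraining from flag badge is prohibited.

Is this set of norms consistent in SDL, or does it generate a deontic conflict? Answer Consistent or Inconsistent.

Premise 2 is O(approve_claim → ¬update_checklist), but O(approve_claim) is not derivable from the premises, so it does not yield O(¬update_checklist).
So O(¬update_checklist) is not derivable, and the apparent clash with O(update_checklist) does not arise.
A world satisfying every obligation exists (e.g. anonymize_evidence=false, approve_claim=false, break_seal=true, encrypt_minutes=false, flag_badge=true, hold_funds=false, pay_taxes=true, quarantine_host=true, serve_notice=false, update_checklist=true, verify_permit=true); no atom is both obligatory and forbidden, so the set is consistent.

Consistent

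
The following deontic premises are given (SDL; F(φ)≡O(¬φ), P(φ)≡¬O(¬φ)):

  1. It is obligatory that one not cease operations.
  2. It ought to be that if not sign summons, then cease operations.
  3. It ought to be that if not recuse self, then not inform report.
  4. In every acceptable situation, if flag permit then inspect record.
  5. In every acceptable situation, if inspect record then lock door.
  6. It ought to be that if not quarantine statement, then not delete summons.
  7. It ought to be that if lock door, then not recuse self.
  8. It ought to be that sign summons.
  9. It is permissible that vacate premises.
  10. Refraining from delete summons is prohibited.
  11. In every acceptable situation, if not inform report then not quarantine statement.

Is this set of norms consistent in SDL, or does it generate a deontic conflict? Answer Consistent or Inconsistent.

Premise 2 is O(¬sign_summons → cease_operations), but O(¬sign_summons) is not derivable from the premises, so it does not yield O(cease_operations).
So O(cease_operations) is not derivable, and the apparent clash with O(¬cease_operations) does not arise.
A world satisfying every obligation exists (e.g. cease_operations=false, delete_summons=true, flag_permit=false, inform_report=true, inspect_record=false, lock_door=false, quarantine_statement=true, recuse_self=true, sign_summons=true, vacate_premises=false); no atom is both obligatory and forbidden, so the set is consistent.

Consistent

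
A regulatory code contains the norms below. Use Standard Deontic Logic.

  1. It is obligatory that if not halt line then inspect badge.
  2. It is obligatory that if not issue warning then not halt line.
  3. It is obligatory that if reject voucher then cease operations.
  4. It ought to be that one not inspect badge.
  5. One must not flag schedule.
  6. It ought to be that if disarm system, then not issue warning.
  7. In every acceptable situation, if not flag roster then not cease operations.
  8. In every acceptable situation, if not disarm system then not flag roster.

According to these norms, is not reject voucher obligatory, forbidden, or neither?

Premise 4 states O(¬inspect_badge) outright.
Premise 1, O(¬halt_line → inspect_badge), contraposes to O(¬inspect_badge → halt_line); with O(¬inspect_badge) we get O(halt_line).
Premise 2 is O(¬issue_warning → ¬halt_line); contrapositively O(halt_line → issue_warning). Since O(halt_line) holds, K gives O(issue_warning).
The contrapositive of premise 6 (O(disarm_system → ¬issue_warning)) is O(issue_warning → ¬disarm_system), and O(issue_warning) is already established, so O(¬disarm_system).
From O(¬disarm_system) and premise 8, O(¬disarm_system → ¬flag_roster), we obtain O(¬flag_roster).
From O(¬flag_roster) and premise 7, O(¬flag_roster → ¬cease_operations), we obtain O(¬cease_operations).
Premise 3 is O(reject_voucher → cease_operations); contrapositively O(¬cease_operations → ¬reject_voucher). Since O(¬cease_operations) holds, K gives O(¬reject_voucher).
Premise 5 does not contribute to this derivation.
Hence ¬reject_voucher is obligatory.

Obligatory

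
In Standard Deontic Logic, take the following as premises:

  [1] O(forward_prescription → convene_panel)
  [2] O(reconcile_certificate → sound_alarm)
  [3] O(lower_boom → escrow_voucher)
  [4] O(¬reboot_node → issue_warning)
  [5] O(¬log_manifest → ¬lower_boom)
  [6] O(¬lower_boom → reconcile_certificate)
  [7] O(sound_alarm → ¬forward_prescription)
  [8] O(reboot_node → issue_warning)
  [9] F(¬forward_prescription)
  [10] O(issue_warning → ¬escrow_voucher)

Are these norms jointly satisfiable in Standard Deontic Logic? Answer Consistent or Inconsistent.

Premises 4 and 8 cover both cases: O(¬reboot_node → issue_warning) and O(reboot_node → issue_warning). Since ¬reboot_node ∨ reboot_node is a tautology, O(issue_warning) follows.
Applying K to premise 10 (O(issue_warning → ¬escrow_voucher)) and O(issue_warning) yields O(¬escrow_voucher).
The contrapositive of premise 3 (O(lower_boom → escrow_voucher)) is O(¬escrow_voucher → ¬lower_boom), and O(¬escrow_voucher) is already established, so O(¬lower_boom).
From O(¬lower_boom) and premise 6, O(¬lower_boom → reconcile_certificate), we obtain O(reconcile_certificate).
With premise 2, O(reconcile_certificate → sound_alarm), the K-axiom yields O(sound_alarm).
With premise 7, O(sound_alarm → ¬forward_prescription), the K-axiom yields O(¬forward_prescription).
Yet premise 9 is F(¬forward_prescription), i.e. O(forward_prescription).
We now have both O(¬forward_prescription) and O(forward_prescription) — forward_prescription is simultaneously obligatory and forbidden, violating the D-axiom.

Inconsistent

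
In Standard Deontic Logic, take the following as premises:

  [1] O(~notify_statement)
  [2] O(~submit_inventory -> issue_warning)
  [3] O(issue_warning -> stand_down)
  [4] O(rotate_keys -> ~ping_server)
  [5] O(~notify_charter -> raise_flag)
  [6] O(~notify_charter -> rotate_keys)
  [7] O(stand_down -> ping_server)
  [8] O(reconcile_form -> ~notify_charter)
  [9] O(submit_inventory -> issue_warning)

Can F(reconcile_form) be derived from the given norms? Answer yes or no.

Premises 2 and 9 cover both cases: O(~submit_inventory -> issue_warning) and O(submit_inventory -> issue_warning). Since ~submit_inventory ∨ submit_inventory is a tautology, O(issue_warning) follows.
With premise 3, O(issue_warning -> stand_down), the K-axiom yields O(stand_down).
With premise 7, O(stand_down -> ping_server), the K-axiom yields O(ping_server).
Premise 4, O(rotate_keys -> ~ping_server), contraposes to O(ping_server -> ~rotate_keys); with O(ping_server) we get O(~rotate_keys).
The contrapositive of premise 6 (O(~notify_charter -> rotate_keys)) is O(~rotate_keys -> notify_charter), and O(~rotate_keys) is already established, so O(notify_charter).
The contrapositive of premise 8 (O(reconcile_form -> ~notify_charter)) is O(notify_charter -> ~reconcile_form), and O(notify_charter) is already established, so O(~reconcile_form).
Premises 1, 5 do not contribute to this derivation.
So O(~reconcile_form) holds, i.e. F(reconcile_form). The claim follows.

Yes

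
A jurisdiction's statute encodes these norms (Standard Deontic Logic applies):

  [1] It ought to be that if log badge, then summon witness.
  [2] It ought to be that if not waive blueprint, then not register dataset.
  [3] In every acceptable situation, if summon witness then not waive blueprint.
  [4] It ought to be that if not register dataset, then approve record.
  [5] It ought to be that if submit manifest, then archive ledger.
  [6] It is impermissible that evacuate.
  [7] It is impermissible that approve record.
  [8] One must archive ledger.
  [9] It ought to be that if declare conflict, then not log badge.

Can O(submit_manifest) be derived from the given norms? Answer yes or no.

No

Premise 5 is O(submit_manifest → archive_ledger); even if O(archive_ledger) held, inferring O(submit_manifest) would be affirming the consequent — invalid.
No other premise forces O(submit_manifest). An ideal world satisfying every premise can still have submit_manifest false, so O(submit_manifest) is not derivable.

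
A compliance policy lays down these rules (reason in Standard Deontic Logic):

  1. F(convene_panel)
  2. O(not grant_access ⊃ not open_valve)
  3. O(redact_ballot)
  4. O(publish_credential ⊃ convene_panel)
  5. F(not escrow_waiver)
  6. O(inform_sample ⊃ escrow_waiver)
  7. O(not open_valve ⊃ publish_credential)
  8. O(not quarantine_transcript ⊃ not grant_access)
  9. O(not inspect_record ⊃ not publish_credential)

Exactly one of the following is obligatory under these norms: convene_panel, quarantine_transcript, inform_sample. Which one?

quarantine_transcript

Premise 1 is F(convene_panel), i.e. O(not convene_panel).
Premise 4 is O(publish_credential ⊃ convene_panel); contrapositively O(not convene_panel ⊃ not publish_credential). Since O(not convene_panel) holds, K gives O(not publish_credential).
The contrapositive of premise 7 (O(not open_valve ⊃ publish_credential)) is O(not publish_credential ⊃ open_valve), and O(not publish_credential) is already established, so O(open_valve).
Premise 2, O(not grant_access ⊃ not open_valve), contraposes to O(open_valve ⊃ grant_access); with O(open_valve) we get O(grant_access).
Premise 8, O(not quarantine_transcript ⊃ not grant_access), contraposes to O(grant_access ⊃ quarantine_transcript); with O(grant_access) we get O(quarantine_transcript).
So O(quarantine_transcript) holds — quarantine_transcript is obligatory. None of the other listed options is made obligatory by any chain of premises.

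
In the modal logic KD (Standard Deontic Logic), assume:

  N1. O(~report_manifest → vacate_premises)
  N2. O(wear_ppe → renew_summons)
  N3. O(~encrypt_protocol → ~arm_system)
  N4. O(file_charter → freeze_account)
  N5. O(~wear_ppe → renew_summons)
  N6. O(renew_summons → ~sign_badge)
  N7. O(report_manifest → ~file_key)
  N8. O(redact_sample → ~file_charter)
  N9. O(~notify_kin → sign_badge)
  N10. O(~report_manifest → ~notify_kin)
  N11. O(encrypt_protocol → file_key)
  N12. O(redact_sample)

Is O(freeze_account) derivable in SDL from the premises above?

No

Premise 4 is O(file_charter → freeze_account), but O(file_charter) is not derivable from the premises, so it does not yield O(freeze_account).
No other premise forces O(freeze_account). An ideal world satisfying every premise can still have freeze_account false, so O(freeze_account) is not derivable.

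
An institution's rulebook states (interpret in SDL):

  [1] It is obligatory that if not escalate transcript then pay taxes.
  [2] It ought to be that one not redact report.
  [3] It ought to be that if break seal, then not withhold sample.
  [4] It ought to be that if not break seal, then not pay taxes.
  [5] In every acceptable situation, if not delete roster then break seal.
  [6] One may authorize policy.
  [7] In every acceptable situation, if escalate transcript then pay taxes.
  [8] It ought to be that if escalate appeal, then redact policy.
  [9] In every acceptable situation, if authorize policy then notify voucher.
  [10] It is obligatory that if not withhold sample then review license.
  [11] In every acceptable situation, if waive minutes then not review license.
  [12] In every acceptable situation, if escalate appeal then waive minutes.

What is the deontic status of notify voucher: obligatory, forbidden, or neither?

Neither

Premise 9 is O(authorize_policy → notify_voucher), but O(authorize_policy) is not derivable from the premises (the permission P(authorize_policy) asserts only ¬O(¬authorize_policy), not O(authorize_policy)), so it does not yield O(notify_voucher).
No premise or chain of K-axiom applications forces O(notify_voucher), and none forces O(¬notify_voucher). So notify_voucher is neither obligatory nor forbidden under these norms.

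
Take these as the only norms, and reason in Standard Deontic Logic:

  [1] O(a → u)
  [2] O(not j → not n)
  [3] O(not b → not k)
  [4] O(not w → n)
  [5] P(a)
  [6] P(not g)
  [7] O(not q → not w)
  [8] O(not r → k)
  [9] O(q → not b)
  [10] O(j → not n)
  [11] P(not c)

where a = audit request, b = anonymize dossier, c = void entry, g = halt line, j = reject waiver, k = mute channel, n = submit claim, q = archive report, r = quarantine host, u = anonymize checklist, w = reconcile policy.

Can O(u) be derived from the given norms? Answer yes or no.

No

Premise 1 is O(a → u), but O(a) is not derivable from the premises (the permission P(a) asserts only not O(not a), not O(a)), so it does not yield O(u).
No other premise forces O(u). An ideal world satisfying every premise can still have u false, so O(u) is not derivable.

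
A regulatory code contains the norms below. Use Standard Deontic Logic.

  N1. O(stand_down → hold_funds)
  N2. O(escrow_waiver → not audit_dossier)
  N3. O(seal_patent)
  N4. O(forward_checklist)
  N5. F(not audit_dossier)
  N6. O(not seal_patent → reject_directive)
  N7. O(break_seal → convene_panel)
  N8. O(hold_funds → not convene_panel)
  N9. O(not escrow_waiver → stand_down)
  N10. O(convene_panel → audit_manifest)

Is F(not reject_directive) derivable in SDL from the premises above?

No

Premise 6 is O(not seal_patent → reject_directive), but O(not seal_patent) is not derivable from the premises, so it does not yield O(reject_directive).
No other premise forces O(reject_directive). An ideal world satisfying every premise can still have not reject_directive true, so F(not reject_directive) is not derivable.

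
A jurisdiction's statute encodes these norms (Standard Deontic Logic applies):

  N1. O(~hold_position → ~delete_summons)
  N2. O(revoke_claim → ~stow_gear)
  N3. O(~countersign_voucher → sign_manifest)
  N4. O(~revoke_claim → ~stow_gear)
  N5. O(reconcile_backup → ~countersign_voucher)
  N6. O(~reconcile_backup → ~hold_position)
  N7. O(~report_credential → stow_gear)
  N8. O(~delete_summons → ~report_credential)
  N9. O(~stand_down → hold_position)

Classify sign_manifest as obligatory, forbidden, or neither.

Obligatory

Premises 2 and 4 cover both cases: O(revoke_claim → ~stow_gear) and O(~revoke_claim → ~stow_gear). Since revoke_claim ∨ ~revoke_claim is a tautology, O(~stow_gear) follows.
Premise 7 is O(~report_credential → stow_gear); contrapositively O(~stow_gear → report_credential). Since O(~stow_gear) holds, K gives O(report_credential).
The contrapositive of premise 8 (O(~delete_summons → ~report_credential)) is O(report_credential → delete_summons), and O(report_credential) is already established, so O(delete_summons).
The contrapositive of premise 1 (O(~hold_position → ~delete_summons)) is O(delete_summons → hold_position), and O(delete_summons) is already established, so O(hold_position).
Premise 6 is O(~reconcile_backup → ~hold_position); contrapositively O(hold_position → reconcile_backup). Since O(hold_position) holds, K gives O(reconcile_backup).
With premise 5, O(reconcile_backup → ~countersign_voucher), the K-axiom yields O(~countersign_voucher).
Applying K to premise 3 (O(~countersign_voucher → sign_manifest)) and O(~countersign_voucher) yields O(sign_manifest).
Premise 9 does not contribute to this derivation.
Hence sign_manifest is obligatory.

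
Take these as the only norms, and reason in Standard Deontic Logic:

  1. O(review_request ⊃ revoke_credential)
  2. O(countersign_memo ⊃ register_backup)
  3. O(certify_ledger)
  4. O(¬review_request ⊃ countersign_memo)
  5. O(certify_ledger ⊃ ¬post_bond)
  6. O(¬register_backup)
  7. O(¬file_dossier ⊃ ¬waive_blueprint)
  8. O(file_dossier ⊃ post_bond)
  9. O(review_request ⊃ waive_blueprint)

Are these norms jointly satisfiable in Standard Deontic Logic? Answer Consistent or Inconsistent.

Premise 3 states O(certify_ledger) outright.
Applying K to premise 5 (O(certify_ledger ⊃ ¬post_bond)) and O(certify_ledger) yields O(¬post_bond).
Premise 8, O(file_dossier ⊃ post_bond), contraposes to O(¬post_bond ⊃ ¬file_dossier); with O(¬post_bond) we get O(¬file_dossier).
Applying K to premise 7 (O(¬file_dossier ⊃ ¬waive_blueprint)) and O(¬file_dossier) yields O(¬waive_blueprint).
Premise 9, O(review_request ⊃ waive_blueprint), contraposes to O(¬waive_blueprint ⊃ ¬review_request); with O(¬waive_blueprint) we get O(¬review_request).
With premise 4, O(¬review_request ⊃ countersign_memo), the K-axiom yields O(countersign_memo).
With premise 2, O(countersign_memo ⊃ register_backup), the K-axiom yields O(register_backup).
But premise 6 directly asserts O(¬register_backup).
We now have both O(register_backup) and O(¬register_backup) — register_backup is simultaneously obligatory and forbidden, violating the D-axiom.

Inconsistent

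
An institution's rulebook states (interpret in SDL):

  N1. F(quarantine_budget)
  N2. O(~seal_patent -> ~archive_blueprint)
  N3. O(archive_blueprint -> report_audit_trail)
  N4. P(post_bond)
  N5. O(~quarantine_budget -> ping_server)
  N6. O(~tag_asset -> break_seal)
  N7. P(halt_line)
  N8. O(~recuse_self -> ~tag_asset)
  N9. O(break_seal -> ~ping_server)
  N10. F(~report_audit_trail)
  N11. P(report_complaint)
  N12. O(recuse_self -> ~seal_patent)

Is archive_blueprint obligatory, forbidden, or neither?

Premise 1 is F(quarantine_budget), i.e. O(~quarantine_budget).
Premise 5 is O(~quarantine_budget -> ping_server); since O(~quarantine_budget), deontic closure gives O(ping_server).
The contrapositive of premise 9 (O(break_seal -> ~ping_server)) is O(ping_server -> ~break_seal), and O(ping_server) is already established, so O(~break_seal).
Premise 6 is O(~tag_asset -> break_seal); contrapositively O(~break_seal -> tag_asset). Since O(~break_seal) holds, K gives O(tag_asset).
The contrapositive of premise 8 (O(~recuse_self -> ~tag_asset)) is O(tag_asset -> recuse_self), and O(tag_asset) is already established, so O(recuse_self).
From O(recuse_self) and premise 12, O(recuse_self -> ~seal_patent), we obtain O(~seal_patent).
From O(~seal_patent) and premise 2, O(~seal_patent -> ~archive_blueprint), we obtain O(~archive_blueprint).
Premises 3, 4, 7, 10, 11 do not contribute to this derivation.
Thus O(~archive_blueprint), which is F(archive_blueprint): archive_blueprint is forbidden.

Forbidden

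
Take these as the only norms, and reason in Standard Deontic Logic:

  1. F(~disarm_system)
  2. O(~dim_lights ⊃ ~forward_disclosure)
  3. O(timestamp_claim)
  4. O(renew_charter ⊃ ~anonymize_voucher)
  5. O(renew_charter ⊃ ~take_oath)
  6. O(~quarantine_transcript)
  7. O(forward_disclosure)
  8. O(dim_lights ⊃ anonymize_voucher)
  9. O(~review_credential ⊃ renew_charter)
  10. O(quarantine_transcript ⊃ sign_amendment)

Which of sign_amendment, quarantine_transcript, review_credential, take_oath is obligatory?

From premise 7 we have O(forward_disclosure).
The contrapositive of premise 2 (O(~dim_lights ⊃ ~forward_disclosure)) is O(forward_disclosure ⊃ dim_lights), and O(forward_disclosure) is already established, so O(dim_lights).
Applying K to premise 8 (O(dim_lights ⊃ anonymize_voucher)) and O(dim_lights) yields O(anonymize_voucher).
Premise 4, O(renew_charter ⊃ ~anonymize_voucher), contraposes to O(anonymize_voucher ⊃ ~renew_charter); with O(anonymize_voucher) we get O(~renew_charter).
Premise 9, O(~review_credential ⊃ renew_charter), contraposes to O(~renew_charter ⊃ review_credential); with O(~renew_charter) we get O(review_credential).
So O(review_credential) holds — review_credential is obligatory. None of the other listed options is made obligatory by any chain of premises.

review_credential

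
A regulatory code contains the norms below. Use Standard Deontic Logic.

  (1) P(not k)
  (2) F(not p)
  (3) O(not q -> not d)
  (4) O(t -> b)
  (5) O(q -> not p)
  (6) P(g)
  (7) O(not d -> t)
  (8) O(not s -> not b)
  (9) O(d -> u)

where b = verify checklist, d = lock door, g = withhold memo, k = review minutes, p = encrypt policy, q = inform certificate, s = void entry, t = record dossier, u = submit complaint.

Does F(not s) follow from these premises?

Premise 2 is F(not p), i.e. O(p).
Premise 5, O(q -> not p), contraposes to O(p -> not q); with O(p) we get O(not q).
From O(not q) and premise 3, O(not q -> not d), we obtain O(not d).
Premise 7 is O(not d -> t); since O(not d), deontic closure gives O(t).
From O(t) and premise 4, O(t -> b), we obtain O(b).
The contrapositive of premise 8 (O(not s -> not b)) is O(b -> s), and O(b) is already established, so O(s).
Premises 1, 6, 9 do not contribute to this derivation.
So O(s) holds, i.e. F(not s). The claim follows.

Yes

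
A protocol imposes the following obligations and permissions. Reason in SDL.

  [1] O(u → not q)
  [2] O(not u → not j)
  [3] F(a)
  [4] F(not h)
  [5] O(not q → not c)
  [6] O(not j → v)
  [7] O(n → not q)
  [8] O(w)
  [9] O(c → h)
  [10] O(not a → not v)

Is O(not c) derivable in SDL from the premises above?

F(a) at premise 3 means O(not a).
With premise 10, O(not a → not v), the K-axiom yields O(not v).
Premise 6 is O(not j → v); contrapositively O(not v → j). Since O(not v) holds, K gives O(j).
Premise 2 is O(not u → not j); contrapositively O(j → u). Since O(j) holds, K gives O(u).
From O(u) and premise 1, O(u → not q), we obtain O(not q).
With premise 5, O(not q → not c), the K-axiom yields O(not c).
Premises 4, 7, 8, 9 do not contribute to this derivation.
So O(not c) follows.

Yes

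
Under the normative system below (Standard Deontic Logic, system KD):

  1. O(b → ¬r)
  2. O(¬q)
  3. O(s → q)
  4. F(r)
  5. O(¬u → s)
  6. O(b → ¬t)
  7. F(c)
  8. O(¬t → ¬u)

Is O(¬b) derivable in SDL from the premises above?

Yes

Premise 2 states O(¬q) outright.
Premise 3 is O(s → q); contrapositively O(¬q → ¬s). Since O(¬q) holds, K gives O(¬s).
Premise 5 is O(¬u → s); contrapositively O(¬s → u). Since O(¬s) holds, K gives O(u).
Premise 8, O(¬t → ¬u), contraposes to O(u → t); with O(u) we get O(t).
Premise 6, O(b → ¬t), contraposes to O(t → ¬b); with O(t) we get O(¬b).
Premises 1, 4, 7 do not contribute to this derivation.
So O(¬b) follows.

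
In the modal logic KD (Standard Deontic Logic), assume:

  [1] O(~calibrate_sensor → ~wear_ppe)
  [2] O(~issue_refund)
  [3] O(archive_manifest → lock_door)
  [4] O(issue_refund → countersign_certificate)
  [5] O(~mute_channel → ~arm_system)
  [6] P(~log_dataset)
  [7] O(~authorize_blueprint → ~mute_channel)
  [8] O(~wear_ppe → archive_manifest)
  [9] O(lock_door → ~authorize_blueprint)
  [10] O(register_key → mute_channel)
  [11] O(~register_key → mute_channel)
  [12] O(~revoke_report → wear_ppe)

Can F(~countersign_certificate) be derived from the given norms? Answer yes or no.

Premise 4 is O(issue_refund → countersign_certificate), but O(issue_refund) is not derivable from the premises, so it does not yield O(countersign_certificate).
No other premise forces O(countersign_certificate). An ideal world satisfying every premise can still have ~countersign_certificate true, so F(~countersign_certificate) is not derivable.

No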